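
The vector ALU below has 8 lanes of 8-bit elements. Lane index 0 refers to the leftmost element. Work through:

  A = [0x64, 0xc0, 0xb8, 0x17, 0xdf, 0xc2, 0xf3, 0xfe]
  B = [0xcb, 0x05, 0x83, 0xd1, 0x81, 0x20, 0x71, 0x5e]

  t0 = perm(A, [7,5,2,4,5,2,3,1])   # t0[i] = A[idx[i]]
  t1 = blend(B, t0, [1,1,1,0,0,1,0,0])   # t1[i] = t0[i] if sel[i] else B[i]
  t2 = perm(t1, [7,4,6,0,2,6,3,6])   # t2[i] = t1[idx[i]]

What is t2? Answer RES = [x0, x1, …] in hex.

RES = [ 0x5e  0x81  0x71  0xfe  0xb8  0x71  0xd1  0x71 ]

t0 = [0xfe, 0xc2, 0xb8, 0xdf, 0xc2, 0xb8, 0x17, 0xc0]
t1 = [0xfe, 0xc2, 0xb8, 0xd1, 0x81, 0xb8, 0x71, 0x5e]
t2 = [0x5e, 0x81, 0x71, 0xfe, 0xb8, 0x71, 0xd1, 0x71]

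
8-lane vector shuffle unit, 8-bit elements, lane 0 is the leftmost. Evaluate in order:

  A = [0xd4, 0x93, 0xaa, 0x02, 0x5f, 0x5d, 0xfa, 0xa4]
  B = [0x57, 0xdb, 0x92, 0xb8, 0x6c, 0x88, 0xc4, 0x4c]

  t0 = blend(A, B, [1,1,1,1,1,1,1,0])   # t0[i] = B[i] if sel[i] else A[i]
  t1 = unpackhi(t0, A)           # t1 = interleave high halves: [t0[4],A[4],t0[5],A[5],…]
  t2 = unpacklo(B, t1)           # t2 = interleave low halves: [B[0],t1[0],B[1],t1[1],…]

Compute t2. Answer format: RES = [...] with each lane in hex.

RES = [ 0x57  0x6c  0xdb  0x5f  0x92  0x88  0xb8  0x5d ]

→ t0 |57|db|92|b8|6c|88|c4|a4|
→ t1 |6c|5f|88|5d|c4|fa|a4|a4|
→ t2 |57|6c|db|5f|92|88|b8|5d|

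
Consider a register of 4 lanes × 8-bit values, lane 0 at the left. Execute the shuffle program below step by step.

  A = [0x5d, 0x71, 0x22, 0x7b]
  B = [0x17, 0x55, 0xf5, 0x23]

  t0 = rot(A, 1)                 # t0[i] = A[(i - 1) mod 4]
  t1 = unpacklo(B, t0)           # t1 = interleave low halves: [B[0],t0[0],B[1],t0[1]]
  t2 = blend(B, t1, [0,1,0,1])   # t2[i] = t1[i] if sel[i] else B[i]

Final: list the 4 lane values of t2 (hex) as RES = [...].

  t0: 7b 5d 71 22
  t1: 17 7b 55 5d
  t2: 17 7b f5 5d

RES = [ 0x17  0x7b  0xf5  0x5d ]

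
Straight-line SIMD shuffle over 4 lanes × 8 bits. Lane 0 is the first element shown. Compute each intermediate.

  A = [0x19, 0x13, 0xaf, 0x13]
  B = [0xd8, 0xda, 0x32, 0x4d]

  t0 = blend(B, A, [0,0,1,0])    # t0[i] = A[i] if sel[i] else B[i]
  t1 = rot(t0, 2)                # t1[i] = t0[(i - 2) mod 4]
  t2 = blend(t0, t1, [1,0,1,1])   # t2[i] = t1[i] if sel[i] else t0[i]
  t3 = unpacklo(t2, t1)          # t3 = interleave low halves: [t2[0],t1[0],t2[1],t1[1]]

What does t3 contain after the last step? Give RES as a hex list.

RES = [0xaf, 0xaf, 0xda, 0x4d]

→ t0 |d8|da|af|4d|
→ t1 |af|4d|d8|da|
→ t2 |af|da|d8|da|
→ t3 |af|af|da|4d|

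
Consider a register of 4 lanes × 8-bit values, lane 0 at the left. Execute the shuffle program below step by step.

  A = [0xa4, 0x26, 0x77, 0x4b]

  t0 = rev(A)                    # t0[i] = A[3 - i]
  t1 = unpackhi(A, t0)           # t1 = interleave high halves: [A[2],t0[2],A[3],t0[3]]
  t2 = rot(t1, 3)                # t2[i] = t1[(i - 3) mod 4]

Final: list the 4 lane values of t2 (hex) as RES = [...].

RES = [ 0x26  0x4b  0xa4  0x77 ]

  t0: 4b 77 26 a4
  t1: 77 26 4b a4
  t2: 26 4b a4 77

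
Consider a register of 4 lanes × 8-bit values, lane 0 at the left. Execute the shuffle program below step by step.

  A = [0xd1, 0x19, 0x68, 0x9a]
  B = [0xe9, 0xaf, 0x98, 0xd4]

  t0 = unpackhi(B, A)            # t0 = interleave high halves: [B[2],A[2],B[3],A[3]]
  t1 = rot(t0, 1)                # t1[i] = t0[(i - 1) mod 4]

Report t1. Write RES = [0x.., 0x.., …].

RES = [ 0x9a  0x98  0x68  0xd4 ]

  t0: 98 68 d4 9a
  t1: 9a 98 68 d4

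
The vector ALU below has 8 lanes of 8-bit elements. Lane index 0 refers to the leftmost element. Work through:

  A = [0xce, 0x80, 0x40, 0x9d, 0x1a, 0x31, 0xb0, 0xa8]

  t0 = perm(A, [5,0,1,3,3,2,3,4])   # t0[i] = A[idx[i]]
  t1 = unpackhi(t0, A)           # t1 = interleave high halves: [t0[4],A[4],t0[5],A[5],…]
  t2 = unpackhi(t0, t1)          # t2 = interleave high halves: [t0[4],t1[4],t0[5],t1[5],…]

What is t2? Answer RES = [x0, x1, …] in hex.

RES = [0x9d, 0x9d, 0x40, 0xb0, 0x9d, 0x1a, 0x1a, 0xa8]

t0 = [0x31, 0xce, 0x80, 0x9d, 0x9d, 0x40, 0x9d, 0x1a]
t1 = [0x9d, 0x1a, 0x40, 0x31, 0x9d, 0xb0, 0x1a, 0xa8]
t2 = [0x9d, 0x9d, 0x40, 0xb0, 0x9d, 0x1a, 0x1a, 0xa8]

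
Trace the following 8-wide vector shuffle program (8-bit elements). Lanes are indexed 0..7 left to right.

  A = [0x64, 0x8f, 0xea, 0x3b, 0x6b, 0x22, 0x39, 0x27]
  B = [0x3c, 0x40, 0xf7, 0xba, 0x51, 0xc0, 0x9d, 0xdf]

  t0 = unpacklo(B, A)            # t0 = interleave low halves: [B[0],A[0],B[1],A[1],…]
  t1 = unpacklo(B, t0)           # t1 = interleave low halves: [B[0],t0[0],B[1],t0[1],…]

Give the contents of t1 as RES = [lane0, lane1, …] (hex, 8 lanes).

RES = [ 0x3c  0x3c  0x40  0x64  0xf7  0x40  0xba  0x8f ]

→ t0 |3c|64|40|8f|f7|ea|ba|3b|
→ t1 |3c|3c|40|64|f7|40|ba|8f|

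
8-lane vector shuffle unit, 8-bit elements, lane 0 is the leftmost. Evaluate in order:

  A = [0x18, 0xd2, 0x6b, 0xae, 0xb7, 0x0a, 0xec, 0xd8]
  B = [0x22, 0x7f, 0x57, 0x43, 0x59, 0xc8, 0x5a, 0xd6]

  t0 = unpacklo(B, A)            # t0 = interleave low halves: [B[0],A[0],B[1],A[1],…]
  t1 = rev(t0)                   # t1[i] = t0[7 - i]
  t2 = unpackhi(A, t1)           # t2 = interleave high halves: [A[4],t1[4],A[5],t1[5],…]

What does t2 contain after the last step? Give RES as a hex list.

RES = [ 0xb7  0xd2  0x0a  0x7f  0xec  0x18  0xd8  0x22 ]

→ t0 |22|18|7f|d2|57|6b|43|ae|
→ t1 |ae|43|6b|57|d2|7f|18|22|
→ t2 |b7|d2|0a|7f|ec|18|d8|22|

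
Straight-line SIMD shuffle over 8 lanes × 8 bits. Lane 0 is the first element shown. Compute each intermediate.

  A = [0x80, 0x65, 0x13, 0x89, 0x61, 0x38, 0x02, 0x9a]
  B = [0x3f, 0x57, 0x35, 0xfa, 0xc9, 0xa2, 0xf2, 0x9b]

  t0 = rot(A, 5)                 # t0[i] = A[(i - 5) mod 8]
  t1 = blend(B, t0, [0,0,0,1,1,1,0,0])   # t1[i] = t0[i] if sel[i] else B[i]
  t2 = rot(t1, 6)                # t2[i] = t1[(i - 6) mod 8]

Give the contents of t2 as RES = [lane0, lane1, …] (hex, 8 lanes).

RES = [0x35, 0x02, 0x9a, 0x80, 0xf2, 0x9b, 0x3f, 0x57]

→ t0 |89|61|38|02|9a|80|65|13|
→ t1 |3f|57|35|02|9a|80|f2|9b|
→ t2 |35|02|9a|80|f2|9b|3f|57|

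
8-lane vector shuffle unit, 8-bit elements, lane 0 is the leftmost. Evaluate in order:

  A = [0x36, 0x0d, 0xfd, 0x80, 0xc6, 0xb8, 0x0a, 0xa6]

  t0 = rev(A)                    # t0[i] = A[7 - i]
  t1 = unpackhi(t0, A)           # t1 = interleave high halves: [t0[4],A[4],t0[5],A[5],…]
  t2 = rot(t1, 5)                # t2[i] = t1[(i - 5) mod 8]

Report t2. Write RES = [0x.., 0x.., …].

RES = [ 0xb8  0x0d  0x0a  0x36  0xa6  0x80  0xc6  0xfd ]

→ t0 |a6|0a|b8|c6|80|fd|0d|36|
→ t1 |80|c6|fd|b8|0d|0a|36|a6|
→ t2 |b8|0d|0a|36|a6|80|c6|fd|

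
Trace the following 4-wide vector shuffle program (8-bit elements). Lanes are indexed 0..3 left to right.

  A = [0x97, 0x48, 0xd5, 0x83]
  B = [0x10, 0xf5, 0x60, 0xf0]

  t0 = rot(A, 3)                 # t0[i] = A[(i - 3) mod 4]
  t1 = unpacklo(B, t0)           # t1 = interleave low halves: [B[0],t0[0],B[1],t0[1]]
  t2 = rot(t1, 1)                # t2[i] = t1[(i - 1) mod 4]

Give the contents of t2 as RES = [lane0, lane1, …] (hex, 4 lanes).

RES = [ 0xd5  0x10  0x48  0xf5 ]

  t0: 48 d5 83 97
  t1: 10 48 f5 d5
  t2: d5 10 48 f5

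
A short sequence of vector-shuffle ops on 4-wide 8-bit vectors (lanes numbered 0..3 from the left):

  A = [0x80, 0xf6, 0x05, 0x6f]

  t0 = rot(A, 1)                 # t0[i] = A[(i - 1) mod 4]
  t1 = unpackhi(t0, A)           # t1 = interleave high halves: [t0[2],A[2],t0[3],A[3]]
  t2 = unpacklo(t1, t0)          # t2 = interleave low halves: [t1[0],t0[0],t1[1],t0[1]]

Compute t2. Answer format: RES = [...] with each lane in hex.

t0 = [0x6f, 0x80, 0xf6, 0x05]
t1 = [0xf6, 0x05, 0x05, 0x6f]
t2 = [0xf6, 0x6f, 0x05, 0x80]

RES = [0xf6, 0x6f, 0x05, 0x80]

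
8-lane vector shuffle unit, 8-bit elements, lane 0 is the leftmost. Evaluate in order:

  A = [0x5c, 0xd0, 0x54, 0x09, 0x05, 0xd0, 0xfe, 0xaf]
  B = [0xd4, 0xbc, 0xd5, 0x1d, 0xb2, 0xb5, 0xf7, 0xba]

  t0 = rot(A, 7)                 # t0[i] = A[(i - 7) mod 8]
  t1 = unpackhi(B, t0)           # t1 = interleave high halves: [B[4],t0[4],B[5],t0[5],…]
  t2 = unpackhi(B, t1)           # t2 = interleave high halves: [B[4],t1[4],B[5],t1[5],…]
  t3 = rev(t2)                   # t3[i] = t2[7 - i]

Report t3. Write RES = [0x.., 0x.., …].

RES = [ 0x5c  0xba  0xba  0xf7  0xaf  0xb5  0xf7  0xb2 ]

  t0: d0 54 09 05 d0 fe af 5c
  t1: b2 d0 b5 fe f7 af ba 5c
  t2: b2 f7 b5 af f7 ba ba 5c
  t3: 5c ba ba f7 af b5 f7 b2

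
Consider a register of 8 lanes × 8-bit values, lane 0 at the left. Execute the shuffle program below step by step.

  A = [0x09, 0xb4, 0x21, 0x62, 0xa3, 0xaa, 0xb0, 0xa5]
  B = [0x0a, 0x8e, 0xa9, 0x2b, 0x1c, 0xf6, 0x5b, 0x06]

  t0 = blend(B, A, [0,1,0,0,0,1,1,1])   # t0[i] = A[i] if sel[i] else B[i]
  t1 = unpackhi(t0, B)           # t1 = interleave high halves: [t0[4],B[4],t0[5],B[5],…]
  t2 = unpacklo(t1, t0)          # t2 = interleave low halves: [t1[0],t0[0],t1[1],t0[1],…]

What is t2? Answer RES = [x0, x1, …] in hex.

RES = [ 0x1c  0x0a  0x1c  0xb4  0xaa  0xa9  0xf6  0x2b ]

  t0: 0a b4 a9 2b 1c aa b0 a5
  t1: 1c 1c aa f6 b0 5b a5 06
  t2: 1c 0a 1c b4 aa a9 f6 2b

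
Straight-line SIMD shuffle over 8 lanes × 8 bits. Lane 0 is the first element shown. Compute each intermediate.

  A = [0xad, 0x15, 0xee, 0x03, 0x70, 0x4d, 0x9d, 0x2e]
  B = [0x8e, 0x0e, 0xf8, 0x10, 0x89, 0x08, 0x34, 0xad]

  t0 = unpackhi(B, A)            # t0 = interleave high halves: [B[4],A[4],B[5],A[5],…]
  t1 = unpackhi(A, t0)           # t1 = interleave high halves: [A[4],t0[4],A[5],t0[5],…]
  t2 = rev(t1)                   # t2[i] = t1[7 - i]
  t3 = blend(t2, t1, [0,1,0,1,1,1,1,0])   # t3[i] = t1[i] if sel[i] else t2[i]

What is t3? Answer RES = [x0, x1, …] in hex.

→ t0 |89|70|08|4d|34|9d|ad|2e|
→ t1 |70|34|4d|9d|9d|ad|2e|2e|
→ t2 |2e|2e|ad|9d|9d|4d|34|70|
→ t3 |2e|34|ad|9d|9d|ad|2e|70|

RES = [0x2e, 0x34, 0xad, 0x9d, 0x9d, 0xad, 0x2e, 0x70]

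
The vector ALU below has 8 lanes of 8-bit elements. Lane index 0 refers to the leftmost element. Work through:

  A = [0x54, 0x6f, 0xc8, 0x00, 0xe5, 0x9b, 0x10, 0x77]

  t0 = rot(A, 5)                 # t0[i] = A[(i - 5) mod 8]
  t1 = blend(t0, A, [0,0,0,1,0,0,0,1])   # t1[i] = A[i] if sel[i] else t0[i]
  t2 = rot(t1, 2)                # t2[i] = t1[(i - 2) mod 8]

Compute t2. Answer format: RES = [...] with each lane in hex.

→ t0 |00|e5|9b|10|77|54|6f|c8|
→ t1 |00|e5|9b|00|77|54|6f|77|
→ t2 |6f|77|00|e5|9b|00|77|54|

RES = [0x6f, 0x77, 0x00, 0xe5, 0x9b, 0x00, 0x77, 0x54]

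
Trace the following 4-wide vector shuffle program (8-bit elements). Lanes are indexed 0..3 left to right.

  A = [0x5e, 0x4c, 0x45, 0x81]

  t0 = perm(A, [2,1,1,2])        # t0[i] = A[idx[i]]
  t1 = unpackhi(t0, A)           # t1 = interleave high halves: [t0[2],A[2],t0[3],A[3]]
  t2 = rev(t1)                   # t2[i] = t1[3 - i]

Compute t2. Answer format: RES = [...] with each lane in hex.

RES = [ 0x81  0x45  0x45  0x4c ]

→ t0 |45|4c|4c|45|
→ t1 |4c|45|45|81|
→ t2 |81|45|45|4c|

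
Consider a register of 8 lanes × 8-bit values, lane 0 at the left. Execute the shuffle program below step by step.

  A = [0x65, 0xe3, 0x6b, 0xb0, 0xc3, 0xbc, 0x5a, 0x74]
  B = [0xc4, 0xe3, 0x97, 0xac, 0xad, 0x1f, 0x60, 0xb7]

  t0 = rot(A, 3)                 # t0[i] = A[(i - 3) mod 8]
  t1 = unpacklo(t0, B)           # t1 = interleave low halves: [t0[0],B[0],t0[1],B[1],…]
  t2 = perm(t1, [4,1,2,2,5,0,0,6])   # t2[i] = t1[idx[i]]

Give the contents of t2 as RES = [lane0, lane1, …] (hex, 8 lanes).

→ t0 |bc|5a|74|65|e3|6b|b0|c3|
→ t1 |bc|c4|5a|e3|74|97|65|ac|
→ t2 |74|c4|5a|5a|97|bc|bc|65|

RES = [0x74, 0xc4, 0x5a, 0x5a, 0x97, 0xbc, 0xbc, 0x65]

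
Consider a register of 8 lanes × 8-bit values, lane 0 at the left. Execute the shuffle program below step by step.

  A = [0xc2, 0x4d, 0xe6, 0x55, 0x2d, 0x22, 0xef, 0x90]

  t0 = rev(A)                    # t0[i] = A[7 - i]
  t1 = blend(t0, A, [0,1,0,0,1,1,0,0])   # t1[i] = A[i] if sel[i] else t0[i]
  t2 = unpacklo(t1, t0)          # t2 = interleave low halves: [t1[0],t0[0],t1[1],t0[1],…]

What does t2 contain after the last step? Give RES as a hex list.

RES = [0x90, 0x90, 0x4d, 0xef, 0x22, 0x22, 0x2d, 0x2d]

t0 = [0x90, 0xef, 0x22, 0x2d, 0x55, 0xe6, 0x4d, 0xc2]
t1 = [0x90, 0x4d, 0x22, 0x2d, 0x2d, 0x22, 0x4d, 0xc2]
t2 = [0x90, 0x90, 0x4d, 0xef, 0x22, 0x22, 0x2d, 0x2d]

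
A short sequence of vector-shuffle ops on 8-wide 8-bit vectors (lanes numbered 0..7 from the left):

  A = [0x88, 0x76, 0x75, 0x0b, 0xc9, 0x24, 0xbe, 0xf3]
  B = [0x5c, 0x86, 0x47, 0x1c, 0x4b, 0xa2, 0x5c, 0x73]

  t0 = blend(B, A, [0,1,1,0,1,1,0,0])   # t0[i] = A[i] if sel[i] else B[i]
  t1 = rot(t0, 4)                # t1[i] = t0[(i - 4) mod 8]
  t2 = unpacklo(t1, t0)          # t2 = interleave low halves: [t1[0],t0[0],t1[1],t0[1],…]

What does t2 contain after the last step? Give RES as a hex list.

→ t0 |5c|76|75|1c|c9|24|5c|73|
→ t1 |c9|24|5c|73|5c|76|75|1c|
→ t2 |c9|5c|24|76|5c|75|73|1c|

RES = [ 0xc9  0x5c  0x24  0x76  0x5c  0x75  0x73  0x1c ]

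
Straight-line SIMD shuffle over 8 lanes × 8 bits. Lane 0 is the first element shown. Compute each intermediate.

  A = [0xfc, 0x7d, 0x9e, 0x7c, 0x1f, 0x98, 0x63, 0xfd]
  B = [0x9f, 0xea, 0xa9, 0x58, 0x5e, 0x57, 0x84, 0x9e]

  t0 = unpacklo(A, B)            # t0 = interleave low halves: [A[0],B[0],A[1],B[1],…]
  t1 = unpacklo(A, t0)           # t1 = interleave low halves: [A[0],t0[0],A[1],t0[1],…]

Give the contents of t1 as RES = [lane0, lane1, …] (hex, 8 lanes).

→ t0 |fc|9f|7d|ea|9e|a9|7c|58|
→ t1 |fc|fc|7d|9f|9e|7d|7c|ea|

RES = [0xfc, 0xfc, 0x7d, 0x9f, 0x9e, 0x7d, 0x7c, 0xea]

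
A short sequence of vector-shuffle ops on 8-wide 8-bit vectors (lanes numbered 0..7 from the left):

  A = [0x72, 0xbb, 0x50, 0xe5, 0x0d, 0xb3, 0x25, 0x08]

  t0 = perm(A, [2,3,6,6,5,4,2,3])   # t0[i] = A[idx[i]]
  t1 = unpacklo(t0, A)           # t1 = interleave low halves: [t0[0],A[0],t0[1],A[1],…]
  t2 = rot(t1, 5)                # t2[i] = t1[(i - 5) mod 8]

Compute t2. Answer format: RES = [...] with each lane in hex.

RES = [ 0xbb  0x25  0x50  0x25  0xe5  0x50  0x72  0xe5 ]

t0 = [0x50, 0xe5, 0x25, 0x25, 0xb3, 0x0d, 0x50, 0xe5]
t1 = [0x50, 0x72, 0xe5, 0xbb, 0x25, 0x50, 0x25, 0xe5]
t2 = [0xbb, 0x25, 0x50, 0x25, 0xe5, 0x50, 0x72, 0xe5]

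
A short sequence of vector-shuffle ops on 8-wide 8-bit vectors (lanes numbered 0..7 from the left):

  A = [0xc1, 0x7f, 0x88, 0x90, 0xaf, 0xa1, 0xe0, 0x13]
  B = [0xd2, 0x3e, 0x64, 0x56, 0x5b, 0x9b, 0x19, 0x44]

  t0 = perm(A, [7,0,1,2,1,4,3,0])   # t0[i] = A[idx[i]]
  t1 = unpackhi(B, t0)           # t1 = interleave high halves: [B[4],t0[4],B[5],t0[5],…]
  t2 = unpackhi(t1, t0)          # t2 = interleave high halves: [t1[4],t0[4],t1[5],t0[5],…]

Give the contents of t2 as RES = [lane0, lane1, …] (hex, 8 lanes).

→ t0 |13|c1|7f|88|7f|af|90|c1|
→ t1 |5b|7f|9b|af|19|90|44|c1|
→ t2 |19|7f|90|af|44|90|c1|c1|

RES = [0x19, 0x7f, 0x90, 0xaf, 0x44, 0x90, 0xc1, 0xc1]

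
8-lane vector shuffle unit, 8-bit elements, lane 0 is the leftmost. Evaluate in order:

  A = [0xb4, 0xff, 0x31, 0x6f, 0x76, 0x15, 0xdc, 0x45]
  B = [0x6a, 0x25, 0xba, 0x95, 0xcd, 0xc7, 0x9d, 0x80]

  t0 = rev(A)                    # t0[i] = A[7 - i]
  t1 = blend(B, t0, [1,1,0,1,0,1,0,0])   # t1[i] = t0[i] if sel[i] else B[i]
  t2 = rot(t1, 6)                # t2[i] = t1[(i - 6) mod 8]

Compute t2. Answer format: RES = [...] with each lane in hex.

RES = [ 0xba  0x76  0xcd  0x31  0x9d  0x80  0x45  0xdc ]

→ t0 |45|dc|15|76|6f|31|ff|b4|
→ t1 |45|dc|ba|76|cd|31|9d|80|
→ t2 |ba|76|cd|31|9d|80|45|dc|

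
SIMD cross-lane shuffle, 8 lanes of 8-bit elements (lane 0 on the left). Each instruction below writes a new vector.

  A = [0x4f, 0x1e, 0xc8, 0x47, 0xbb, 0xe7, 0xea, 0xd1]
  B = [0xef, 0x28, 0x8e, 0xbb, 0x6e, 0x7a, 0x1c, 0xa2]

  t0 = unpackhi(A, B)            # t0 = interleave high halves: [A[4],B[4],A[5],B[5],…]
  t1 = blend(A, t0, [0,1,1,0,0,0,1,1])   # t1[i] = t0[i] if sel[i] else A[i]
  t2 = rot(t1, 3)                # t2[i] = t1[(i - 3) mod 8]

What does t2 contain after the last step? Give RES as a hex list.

RES = [ 0xe7  0xd1  0xa2  0x4f  0x6e  0xe7  0x47  0xbb ]

  t0: bb 6e e7 7a ea 1c d1 a2
  t1: 4f 6e e7 47 bb e7 d1 a2
  t2: e7 d1 a2 4f 6e e7 47 bb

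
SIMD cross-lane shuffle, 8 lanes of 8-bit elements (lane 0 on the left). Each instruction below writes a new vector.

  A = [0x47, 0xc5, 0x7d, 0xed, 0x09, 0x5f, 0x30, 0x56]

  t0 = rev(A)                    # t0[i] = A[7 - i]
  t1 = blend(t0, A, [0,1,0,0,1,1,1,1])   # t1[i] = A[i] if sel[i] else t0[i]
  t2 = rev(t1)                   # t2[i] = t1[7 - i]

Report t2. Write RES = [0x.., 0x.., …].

→ t0 |56|30|5f|09|ed|7d|c5|47|
→ t1 |56|c5|5f|09|09|5f|30|56|
→ t2 |56|30|5f|09|09|5f|c5|56|

RES = [0x56, 0x30, 0x5f, 0x09, 0x09, 0x5f, 0xc5, 0x56]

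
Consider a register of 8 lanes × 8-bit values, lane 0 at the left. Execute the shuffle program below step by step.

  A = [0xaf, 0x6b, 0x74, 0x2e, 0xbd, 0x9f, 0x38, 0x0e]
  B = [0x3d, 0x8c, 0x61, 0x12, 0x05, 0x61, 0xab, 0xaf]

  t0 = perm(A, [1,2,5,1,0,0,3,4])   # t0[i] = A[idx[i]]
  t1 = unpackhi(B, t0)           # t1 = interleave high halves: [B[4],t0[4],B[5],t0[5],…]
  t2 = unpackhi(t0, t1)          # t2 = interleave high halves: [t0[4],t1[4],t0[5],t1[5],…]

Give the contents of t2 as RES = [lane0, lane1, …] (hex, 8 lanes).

RES = [ 0xaf  0xab  0xaf  0x2e  0x2e  0xaf  0xbd  0xbd ]

  t0: 6b 74 9f 6b af af 2e bd
  t1: 05 af 61 af ab 2e af bd
  t2: af ab af 2e 2e af bd bd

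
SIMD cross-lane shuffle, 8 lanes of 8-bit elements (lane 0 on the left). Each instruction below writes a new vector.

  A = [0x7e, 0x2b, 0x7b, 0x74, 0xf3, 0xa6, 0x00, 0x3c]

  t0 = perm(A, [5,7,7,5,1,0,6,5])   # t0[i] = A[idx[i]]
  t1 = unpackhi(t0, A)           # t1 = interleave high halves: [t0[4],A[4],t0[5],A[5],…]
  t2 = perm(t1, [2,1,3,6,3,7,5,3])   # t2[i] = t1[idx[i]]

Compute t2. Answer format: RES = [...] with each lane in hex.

RES = [ 0x7e  0xf3  0xa6  0xa6  0xa6  0x3c  0x00  0xa6 ]

t0 = [0xa6, 0x3c, 0x3c, 0xa6, 0x2b, 0x7e, 0x00, 0xa6]
t1 = [0x2b, 0xf3, 0x7e, 0xa6, 0x00, 0x00, 0xa6, 0x3c]
t2 = [0x7e, 0xf3, 0xa6, 0xa6, 0xa6, 0x3c, 0x00, 0xa6]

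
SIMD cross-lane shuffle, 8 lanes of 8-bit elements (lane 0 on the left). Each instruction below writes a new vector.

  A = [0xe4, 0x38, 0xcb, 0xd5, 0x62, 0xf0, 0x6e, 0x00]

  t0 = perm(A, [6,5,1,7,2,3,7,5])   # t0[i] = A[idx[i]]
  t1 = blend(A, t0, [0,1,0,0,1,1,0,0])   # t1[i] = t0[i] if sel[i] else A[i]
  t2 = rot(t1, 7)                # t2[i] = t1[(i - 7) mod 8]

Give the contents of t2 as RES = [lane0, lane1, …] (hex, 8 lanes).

RES = [ 0xf0  0xcb  0xd5  0xcb  0xd5  0x6e  0x00  0xe4 ]

t0 = [0x6e, 0xf0, 0x38, 0x00, 0xcb, 0xd5, 0x00, 0xf0]
t1 = [0xe4, 0xf0, 0xcb, 0xd5, 0xcb, 0xd5, 0x6e, 0x00]
t2 = [0xf0, 0xcb, 0xd5, 0xcb, 0xd5, 0x6e, 0x00, 0xe4]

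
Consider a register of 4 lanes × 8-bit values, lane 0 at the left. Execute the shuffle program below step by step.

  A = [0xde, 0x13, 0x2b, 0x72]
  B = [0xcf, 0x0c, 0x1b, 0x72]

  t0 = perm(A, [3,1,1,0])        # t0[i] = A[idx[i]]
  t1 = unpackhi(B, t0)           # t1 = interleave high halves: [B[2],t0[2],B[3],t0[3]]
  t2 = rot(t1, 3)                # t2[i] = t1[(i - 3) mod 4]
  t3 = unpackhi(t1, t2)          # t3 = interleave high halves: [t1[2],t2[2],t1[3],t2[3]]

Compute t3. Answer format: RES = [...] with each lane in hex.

RES = [ 0x72  0xde  0xde  0x1b ]

  t0: 72 13 13 de
  t1: 1b 13 72 de
  t2: 13 72 de 1b
  t3: 72 de de 1b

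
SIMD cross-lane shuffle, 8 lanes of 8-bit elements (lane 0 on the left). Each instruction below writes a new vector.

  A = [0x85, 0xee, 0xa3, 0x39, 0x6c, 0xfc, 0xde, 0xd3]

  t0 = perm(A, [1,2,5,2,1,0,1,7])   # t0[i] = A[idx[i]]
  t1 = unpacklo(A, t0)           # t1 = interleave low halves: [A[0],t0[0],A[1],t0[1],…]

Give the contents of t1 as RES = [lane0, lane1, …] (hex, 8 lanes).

RES = [ 0x85  0xee  0xee  0xa3  0xa3  0xfc  0x39  0xa3 ]

t0 = [0xee, 0xa3, 0xfc, 0xa3, 0xee, 0x85, 0xee, 0xd3]
t1 = [0x85, 0xee, 0xee, 0xa3, 0xa3, 0xfc, 0x39, 0xa3]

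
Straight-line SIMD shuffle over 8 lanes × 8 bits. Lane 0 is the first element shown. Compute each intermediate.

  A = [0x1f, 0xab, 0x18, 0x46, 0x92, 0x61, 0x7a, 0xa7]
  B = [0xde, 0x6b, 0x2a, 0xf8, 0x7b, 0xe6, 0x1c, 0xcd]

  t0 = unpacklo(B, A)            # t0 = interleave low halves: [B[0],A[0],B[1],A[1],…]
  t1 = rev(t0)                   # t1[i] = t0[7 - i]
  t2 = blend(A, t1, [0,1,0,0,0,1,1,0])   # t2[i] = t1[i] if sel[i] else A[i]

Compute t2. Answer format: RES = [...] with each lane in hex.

RES = [ 0x1f  0xf8  0x18  0x46  0x92  0x6b  0x1f  0xa7 ]

  t0: de 1f 6b ab 2a 18 f8 46
  t1: 46 f8 18 2a ab 6b 1f de
  t2: 1f f8 18 46 92 6b 1f a7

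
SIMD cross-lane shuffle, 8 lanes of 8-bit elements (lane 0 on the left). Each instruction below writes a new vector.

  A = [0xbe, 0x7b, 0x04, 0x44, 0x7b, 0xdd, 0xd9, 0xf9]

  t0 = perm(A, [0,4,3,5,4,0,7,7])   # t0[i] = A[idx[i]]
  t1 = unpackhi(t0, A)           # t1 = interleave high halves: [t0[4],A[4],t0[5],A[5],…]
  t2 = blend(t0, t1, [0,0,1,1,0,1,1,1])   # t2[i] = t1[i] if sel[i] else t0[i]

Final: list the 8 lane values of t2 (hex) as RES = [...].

RES = [ 0xbe  0x7b  0xbe  0xdd  0x7b  0xd9  0xf9  0xf9 ]

→ t0 |be|7b|44|dd|7b|be|f9|f9|
→ t1 |7b|7b|be|dd|f9|d9|f9|f9|
→ t2 |be|7b|be|dd|7b|d9|f9|f9|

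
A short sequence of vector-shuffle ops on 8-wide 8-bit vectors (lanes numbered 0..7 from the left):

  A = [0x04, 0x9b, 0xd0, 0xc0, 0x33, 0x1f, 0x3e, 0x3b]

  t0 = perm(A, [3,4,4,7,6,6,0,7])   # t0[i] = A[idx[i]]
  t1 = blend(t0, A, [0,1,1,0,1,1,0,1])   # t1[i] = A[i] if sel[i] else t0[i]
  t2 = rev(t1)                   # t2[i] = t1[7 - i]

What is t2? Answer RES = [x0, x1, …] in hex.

t0 = [0xc0, 0x33, 0x33, 0x3b, 0x3e, 0x3e, 0x04, 0x3b]
t1 = [0xc0, 0x9b, 0xd0, 0x3b, 0x33, 0x1f, 0x04, 0x3b]
t2 = [0x3b, 0x04, 0x1f, 0x33, 0x3b, 0xd0, 0x9b, 0xc0]

RES = [ 0x3b  0x04  0x1f  0x33  0x3b  0xd0  0x9b  0xc0 ]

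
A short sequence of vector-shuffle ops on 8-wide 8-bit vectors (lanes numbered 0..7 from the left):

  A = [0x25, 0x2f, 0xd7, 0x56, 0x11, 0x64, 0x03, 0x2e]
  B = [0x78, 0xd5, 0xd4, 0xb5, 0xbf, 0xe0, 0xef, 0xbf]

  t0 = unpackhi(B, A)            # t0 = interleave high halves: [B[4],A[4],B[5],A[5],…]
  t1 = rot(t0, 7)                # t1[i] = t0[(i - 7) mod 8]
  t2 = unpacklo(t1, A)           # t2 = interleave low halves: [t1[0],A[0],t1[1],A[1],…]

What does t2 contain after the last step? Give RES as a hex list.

t0 = [0xbf, 0x11, 0xe0, 0x64, 0xef, 0x03, 0xbf, 0x2e]
t1 = [0x11, 0xe0, 0x64, 0xef, 0x03, 0xbf, 0x2e, 0xbf]
t2 = [0x11, 0x25, 0xe0, 0x2f, 0x64, 0xd7, 0xef, 0x56]

RES = [ 0x11  0x25  0xe0  0x2f  0x64  0xd7  0xef  0x56 ]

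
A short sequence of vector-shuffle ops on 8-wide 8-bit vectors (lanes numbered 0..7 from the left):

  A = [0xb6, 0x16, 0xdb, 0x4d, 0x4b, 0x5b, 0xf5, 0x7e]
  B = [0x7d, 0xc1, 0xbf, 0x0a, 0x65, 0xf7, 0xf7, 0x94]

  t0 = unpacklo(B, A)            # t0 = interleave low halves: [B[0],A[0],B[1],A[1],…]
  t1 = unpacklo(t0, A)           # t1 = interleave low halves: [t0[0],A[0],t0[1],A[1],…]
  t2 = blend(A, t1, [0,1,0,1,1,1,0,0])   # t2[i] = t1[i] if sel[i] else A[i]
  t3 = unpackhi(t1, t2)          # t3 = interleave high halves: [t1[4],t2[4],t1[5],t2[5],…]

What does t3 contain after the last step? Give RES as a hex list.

RES = [0xc1, 0xc1, 0xdb, 0xdb, 0x16, 0xf5, 0x4d, 0x7e]

  t0: 7d b6 c1 16 bf db 0a 4d
  t1: 7d b6 b6 16 c1 db 16 4d
  t2: b6 b6 db 16 c1 db f5 7e
  t3: c1 c1 db db 16 f5 4d 7e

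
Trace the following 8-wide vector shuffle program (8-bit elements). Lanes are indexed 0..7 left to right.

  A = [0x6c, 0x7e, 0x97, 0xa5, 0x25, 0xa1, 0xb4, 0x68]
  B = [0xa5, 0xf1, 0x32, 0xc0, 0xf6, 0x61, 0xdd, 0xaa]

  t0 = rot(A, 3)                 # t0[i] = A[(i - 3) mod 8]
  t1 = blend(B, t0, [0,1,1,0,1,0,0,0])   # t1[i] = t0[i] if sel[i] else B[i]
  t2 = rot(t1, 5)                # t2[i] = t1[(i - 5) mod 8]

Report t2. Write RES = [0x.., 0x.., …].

RES = [0xc0, 0x7e, 0x61, 0xdd, 0xaa, 0xa5, 0xb4, 0x68]

t0 = [0xa1, 0xb4, 0x68, 0x6c, 0x7e, 0x97, 0xa5, 0x25]
t1 = [0xa5, 0xb4, 0x68, 0xc0, 0x7e, 0x61, 0xdd, 0xaa]
t2 = [0xc0, 0x7e, 0x61, 0xdd, 0xaa, 0xa5, 0xb4, 0x68]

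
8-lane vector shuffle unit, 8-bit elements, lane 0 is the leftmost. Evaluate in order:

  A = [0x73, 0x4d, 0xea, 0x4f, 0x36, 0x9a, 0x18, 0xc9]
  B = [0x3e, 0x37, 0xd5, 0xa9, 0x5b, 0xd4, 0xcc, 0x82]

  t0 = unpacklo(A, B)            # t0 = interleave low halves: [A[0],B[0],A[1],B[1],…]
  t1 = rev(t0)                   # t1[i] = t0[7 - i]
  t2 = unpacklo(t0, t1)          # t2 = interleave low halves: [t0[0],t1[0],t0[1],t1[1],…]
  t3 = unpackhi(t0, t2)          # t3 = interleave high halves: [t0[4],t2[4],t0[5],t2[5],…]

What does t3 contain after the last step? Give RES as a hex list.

t0 = [0x73, 0x3e, 0x4d, 0x37, 0xea, 0xd5, 0x4f, 0xa9]
t1 = [0xa9, 0x4f, 0xd5, 0xea, 0x37, 0x4d, 0x3e, 0x73]
t2 = [0x73, 0xa9, 0x3e, 0x4f, 0x4d, 0xd5, 0x37, 0xea]
t3 = [0xea, 0x4d, 0xd5, 0xd5, 0x4f, 0x37, 0xa9, 0xea]

RES = [0xea, 0x4d, 0xd5, 0xd5, 0x4f, 0x37, 0xa9, 0xea]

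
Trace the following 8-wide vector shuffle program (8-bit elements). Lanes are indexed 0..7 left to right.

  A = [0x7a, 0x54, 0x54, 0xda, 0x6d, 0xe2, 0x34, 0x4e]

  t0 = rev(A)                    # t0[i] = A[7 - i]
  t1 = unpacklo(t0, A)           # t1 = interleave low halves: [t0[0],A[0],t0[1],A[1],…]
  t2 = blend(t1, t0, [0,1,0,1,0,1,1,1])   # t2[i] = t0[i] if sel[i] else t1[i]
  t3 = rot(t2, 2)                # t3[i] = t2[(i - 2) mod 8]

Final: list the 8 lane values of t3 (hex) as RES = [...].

→ t0 |4e|34|e2|6d|da|54|54|7a|
→ t1 |4e|7a|34|54|e2|54|6d|da|
→ t2 |4e|34|34|6d|e2|54|54|7a|
→ t3 |54|7a|4e|34|34|6d|e2|54|

RES = [ 0x54  0x7a  0x4e  0x34  0x34  0x6d  0xe2  0x54 ]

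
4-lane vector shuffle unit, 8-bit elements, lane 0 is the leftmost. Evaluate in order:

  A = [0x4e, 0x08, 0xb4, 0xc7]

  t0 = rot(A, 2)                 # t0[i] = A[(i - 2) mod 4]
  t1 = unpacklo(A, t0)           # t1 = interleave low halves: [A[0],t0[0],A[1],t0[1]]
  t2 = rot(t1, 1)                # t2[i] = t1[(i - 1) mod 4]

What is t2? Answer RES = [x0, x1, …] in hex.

RES = [0xc7, 0x4e, 0xb4, 0x08]

t0 = [0xb4, 0xc7, 0x4e, 0x08]
t1 = [0x4e, 0xb4, 0x08, 0xc7]
t2 = [0xc7, 0x4e, 0xb4, 0x08]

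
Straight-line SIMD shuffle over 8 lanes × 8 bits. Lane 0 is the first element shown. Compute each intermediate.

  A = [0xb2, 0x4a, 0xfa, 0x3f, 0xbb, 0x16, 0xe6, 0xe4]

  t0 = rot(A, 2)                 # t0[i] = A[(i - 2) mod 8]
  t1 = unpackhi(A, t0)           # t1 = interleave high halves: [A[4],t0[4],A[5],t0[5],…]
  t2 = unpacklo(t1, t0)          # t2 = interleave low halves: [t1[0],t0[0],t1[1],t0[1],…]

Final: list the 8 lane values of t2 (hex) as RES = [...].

RES = [ 0xbb  0xe6  0xfa  0xe4  0x16  0xb2  0x3f  0x4a ]

t0 = [0xe6, 0xe4, 0xb2, 0x4a, 0xfa, 0x3f, 0xbb, 0x16]
t1 = [0xbb, 0xfa, 0x16, 0x3f, 0xe6, 0xbb, 0xe4, 0x16]
t2 = [0xbb, 0xe6, 0xfa, 0xe4, 0x16, 0xb2, 0x3f, 0x4a]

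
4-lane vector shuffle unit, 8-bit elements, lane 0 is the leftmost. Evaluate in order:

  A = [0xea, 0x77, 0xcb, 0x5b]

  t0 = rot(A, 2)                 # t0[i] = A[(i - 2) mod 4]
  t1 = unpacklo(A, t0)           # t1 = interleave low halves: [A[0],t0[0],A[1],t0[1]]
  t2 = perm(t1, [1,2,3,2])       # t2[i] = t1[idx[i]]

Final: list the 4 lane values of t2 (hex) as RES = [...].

RES = [ 0xcb  0x77  0x5b  0x77 ]

t0 = [0xcb, 0x5b, 0xea, 0x77]
t1 = [0xea, 0xcb, 0x77, 0x5b]
t2 = [0xcb, 0x77, 0x5b, 0x77]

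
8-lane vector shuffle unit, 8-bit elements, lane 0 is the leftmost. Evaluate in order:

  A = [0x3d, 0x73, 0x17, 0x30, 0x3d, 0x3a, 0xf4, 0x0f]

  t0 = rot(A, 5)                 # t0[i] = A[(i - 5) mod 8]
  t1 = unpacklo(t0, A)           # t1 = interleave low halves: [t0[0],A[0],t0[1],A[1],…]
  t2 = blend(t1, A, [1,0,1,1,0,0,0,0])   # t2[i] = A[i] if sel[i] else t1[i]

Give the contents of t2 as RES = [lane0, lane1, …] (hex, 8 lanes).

RES = [0x3d, 0x3d, 0x17, 0x30, 0x3a, 0x17, 0xf4, 0x30]

→ t0 |30|3d|3a|f4|0f|3d|73|17|
→ t1 |30|3d|3d|73|3a|17|f4|30|
→ t2 |3d|3d|17|30|3a|17|f4|30|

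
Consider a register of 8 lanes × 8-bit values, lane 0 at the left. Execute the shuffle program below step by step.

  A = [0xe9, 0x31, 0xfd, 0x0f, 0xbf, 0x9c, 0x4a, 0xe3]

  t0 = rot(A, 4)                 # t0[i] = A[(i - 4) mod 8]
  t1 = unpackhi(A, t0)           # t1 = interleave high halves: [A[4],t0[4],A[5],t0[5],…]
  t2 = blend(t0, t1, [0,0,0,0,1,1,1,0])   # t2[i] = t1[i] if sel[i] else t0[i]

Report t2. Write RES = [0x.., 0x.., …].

t0 = [0xbf, 0x9c, 0x4a, 0xe3, 0xe9, 0x31, 0xfd, 0x0f]
t1 = [0xbf, 0xe9, 0x9c, 0x31, 0x4a, 0xfd, 0xe3, 0x0f]
t2 = [0xbf, 0x9c, 0x4a, 0xe3, 0x4a, 0xfd, 0xe3, 0x0f]

RES = [0xbf, 0x9c, 0x4a, 0xe3, 0x4a, 0xfd, 0xe3, 0x0f]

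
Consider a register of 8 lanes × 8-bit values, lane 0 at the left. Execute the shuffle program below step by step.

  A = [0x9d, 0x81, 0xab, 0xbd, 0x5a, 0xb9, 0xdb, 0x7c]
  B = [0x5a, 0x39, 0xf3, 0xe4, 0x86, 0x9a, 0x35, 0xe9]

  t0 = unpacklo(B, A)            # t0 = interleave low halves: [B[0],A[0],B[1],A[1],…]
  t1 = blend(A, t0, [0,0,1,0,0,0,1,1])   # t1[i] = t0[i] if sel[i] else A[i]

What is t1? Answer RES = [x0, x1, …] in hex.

RES = [0x9d, 0x81, 0x39, 0xbd, 0x5a, 0xb9, 0xe4, 0xbd]

  t0: 5a 9d 39 81 f3 ab e4 bd
  t1: 9d 81 39 bd 5a b9 e4 bd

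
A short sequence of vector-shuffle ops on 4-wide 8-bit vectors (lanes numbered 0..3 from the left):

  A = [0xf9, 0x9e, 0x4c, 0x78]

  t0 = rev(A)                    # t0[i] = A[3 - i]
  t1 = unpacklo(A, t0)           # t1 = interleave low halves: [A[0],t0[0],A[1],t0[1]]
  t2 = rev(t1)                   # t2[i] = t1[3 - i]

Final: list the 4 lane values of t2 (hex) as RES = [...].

RES = [ 0x4c  0x9e  0x78  0xf9 ]

  t0: 78 4c 9e f9
  t1: f9 78 9e 4c
  t2: 4c 9e 78 f9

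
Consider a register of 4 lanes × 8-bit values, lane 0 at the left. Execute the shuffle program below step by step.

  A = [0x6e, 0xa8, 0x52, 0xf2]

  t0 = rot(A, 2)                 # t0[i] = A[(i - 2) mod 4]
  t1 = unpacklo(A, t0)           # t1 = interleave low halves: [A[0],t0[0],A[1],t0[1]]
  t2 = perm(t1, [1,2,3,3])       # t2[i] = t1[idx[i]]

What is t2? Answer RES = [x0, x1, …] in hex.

RES = [0x52, 0xa8, 0xf2, 0xf2]

→ t0 |52|f2|6e|a8|
→ t1 |6e|52|a8|f2|
→ t2 |52|a8|f2|f2|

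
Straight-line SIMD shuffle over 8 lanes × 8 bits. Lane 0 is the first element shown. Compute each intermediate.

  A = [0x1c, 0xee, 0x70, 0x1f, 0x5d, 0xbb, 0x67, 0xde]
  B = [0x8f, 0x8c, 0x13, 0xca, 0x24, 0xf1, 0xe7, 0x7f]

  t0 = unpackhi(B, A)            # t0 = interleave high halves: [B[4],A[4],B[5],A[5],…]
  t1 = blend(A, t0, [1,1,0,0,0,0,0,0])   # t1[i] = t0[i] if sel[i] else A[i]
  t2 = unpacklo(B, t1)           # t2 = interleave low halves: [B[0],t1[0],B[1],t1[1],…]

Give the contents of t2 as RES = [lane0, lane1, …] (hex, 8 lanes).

RES = [ 0x8f  0x24  0x8c  0x5d  0x13  0x70  0xca  0x1f ]

→ t0 |24|5d|f1|bb|e7|67|7f|de|
→ t1 |24|5d|70|1f|5d|bb|67|de|
→ t2 |8f|24|8c|5d|13|70|ca|1f|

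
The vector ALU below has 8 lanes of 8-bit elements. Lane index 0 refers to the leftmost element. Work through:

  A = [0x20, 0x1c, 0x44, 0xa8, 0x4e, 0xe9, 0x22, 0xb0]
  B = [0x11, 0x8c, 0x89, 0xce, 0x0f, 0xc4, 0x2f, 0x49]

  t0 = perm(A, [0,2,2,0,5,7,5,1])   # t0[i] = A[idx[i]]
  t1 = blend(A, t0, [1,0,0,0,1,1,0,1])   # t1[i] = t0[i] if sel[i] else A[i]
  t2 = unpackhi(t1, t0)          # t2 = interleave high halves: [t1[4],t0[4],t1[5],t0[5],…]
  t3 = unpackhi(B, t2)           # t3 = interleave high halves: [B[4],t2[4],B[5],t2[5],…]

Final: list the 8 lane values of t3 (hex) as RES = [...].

RES = [ 0x0f  0x22  0xc4  0xe9  0x2f  0x1c  0x49  0x1c ]

  t0: 20 44 44 20 e9 b0 e9 1c
  t1: 20 1c 44 a8 e9 b0 22 1c
  t2: e9 e9 b0 b0 22 e9 1c 1c
  t3: 0f 22 c4 e9 2f 1c 49 1c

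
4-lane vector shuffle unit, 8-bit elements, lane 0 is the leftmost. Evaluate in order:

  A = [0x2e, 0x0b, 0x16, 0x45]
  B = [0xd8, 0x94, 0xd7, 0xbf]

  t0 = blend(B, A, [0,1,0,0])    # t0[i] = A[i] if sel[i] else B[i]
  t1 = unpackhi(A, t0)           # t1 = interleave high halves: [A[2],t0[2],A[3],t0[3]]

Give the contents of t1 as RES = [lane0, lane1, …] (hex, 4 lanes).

t0 = [0xd8, 0x0b, 0xd7, 0xbf]
t1 = [0x16, 0xd7, 0x45, 0xbf]

RES = [0x16, 0xd7, 0x45, 0xbf]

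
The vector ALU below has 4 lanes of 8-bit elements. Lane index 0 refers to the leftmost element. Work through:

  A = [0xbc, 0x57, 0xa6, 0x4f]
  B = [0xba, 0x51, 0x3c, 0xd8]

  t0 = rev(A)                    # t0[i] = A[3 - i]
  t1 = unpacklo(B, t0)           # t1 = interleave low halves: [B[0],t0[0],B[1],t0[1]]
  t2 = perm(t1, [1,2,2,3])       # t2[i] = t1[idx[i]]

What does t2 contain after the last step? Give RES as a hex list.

→ t0 |4f|a6|57|bc|
→ t1 |ba|4f|51|a6|
→ t2 |4f|51|51|a6|

RES = [0x4f, 0x51, 0x51, 0xa6]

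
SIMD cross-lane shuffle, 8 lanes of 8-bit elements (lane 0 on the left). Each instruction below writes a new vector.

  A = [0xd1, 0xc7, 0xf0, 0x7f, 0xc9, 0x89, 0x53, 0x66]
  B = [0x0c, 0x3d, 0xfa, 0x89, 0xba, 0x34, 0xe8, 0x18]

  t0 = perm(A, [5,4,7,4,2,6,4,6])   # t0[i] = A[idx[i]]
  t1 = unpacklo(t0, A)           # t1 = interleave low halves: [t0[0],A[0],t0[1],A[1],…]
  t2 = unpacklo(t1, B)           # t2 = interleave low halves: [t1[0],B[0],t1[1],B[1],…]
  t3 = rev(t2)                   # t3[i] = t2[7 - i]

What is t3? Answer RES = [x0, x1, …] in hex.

RES = [ 0x89  0xc7  0xfa  0xc9  0x3d  0xd1  0x0c  0x89 ]

→ t0 |89|c9|66|c9|f0|53|c9|53|
→ t1 |89|d1|c9|c7|66|f0|c9|7f|
→ t2 |89|0c|d1|3d|c9|fa|c7|89|
→ t3 |89|c7|fa|c9|3d|d1|0c|89|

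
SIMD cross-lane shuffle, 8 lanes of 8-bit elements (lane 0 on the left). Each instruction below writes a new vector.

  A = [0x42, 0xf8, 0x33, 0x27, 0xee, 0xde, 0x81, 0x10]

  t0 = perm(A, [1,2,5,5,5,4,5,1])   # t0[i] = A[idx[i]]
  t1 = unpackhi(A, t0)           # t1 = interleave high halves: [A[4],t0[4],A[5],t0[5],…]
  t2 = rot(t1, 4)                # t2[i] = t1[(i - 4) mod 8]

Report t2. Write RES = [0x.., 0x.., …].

RES = [ 0x81  0xde  0x10  0xf8  0xee  0xde  0xde  0xee ]

→ t0 |f8|33|de|de|de|ee|de|f8|
→ t1 |ee|de|de|ee|81|de|10|f8|
→ t2 |81|de|10|f8|ee|de|de|ee|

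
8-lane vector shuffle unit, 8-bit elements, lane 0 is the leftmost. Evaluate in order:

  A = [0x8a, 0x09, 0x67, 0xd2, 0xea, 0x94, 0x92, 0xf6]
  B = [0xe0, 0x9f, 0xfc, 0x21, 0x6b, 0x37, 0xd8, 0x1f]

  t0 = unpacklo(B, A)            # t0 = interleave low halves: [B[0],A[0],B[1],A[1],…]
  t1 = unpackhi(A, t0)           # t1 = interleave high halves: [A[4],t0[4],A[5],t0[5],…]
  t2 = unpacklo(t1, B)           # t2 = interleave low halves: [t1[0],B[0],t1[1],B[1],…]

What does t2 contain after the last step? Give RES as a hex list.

RES = [0xea, 0xe0, 0xfc, 0x9f, 0x94, 0xfc, 0x67, 0x21]

→ t0 |e0|8a|9f|09|fc|67|21|d2|
→ t1 |ea|fc|94|67|92|21|f6|d2|
→ t2 |ea|e0|fc|9f|94|fc|67|21|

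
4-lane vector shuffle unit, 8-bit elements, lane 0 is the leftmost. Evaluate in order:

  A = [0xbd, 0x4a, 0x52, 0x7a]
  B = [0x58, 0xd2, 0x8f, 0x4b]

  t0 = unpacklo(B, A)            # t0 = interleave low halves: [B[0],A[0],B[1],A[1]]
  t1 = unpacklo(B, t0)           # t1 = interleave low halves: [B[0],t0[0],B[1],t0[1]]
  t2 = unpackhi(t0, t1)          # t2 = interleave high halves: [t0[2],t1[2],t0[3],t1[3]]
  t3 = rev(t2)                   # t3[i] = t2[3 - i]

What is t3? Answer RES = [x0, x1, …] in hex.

RES = [ 0xbd  0x4a  0xd2  0xd2 ]

→ t0 |58|bd|d2|4a|
→ t1 |58|58|d2|bd|
→ t2 |d2|d2|4a|bd|
→ t3 |bd|4a|d2|d2|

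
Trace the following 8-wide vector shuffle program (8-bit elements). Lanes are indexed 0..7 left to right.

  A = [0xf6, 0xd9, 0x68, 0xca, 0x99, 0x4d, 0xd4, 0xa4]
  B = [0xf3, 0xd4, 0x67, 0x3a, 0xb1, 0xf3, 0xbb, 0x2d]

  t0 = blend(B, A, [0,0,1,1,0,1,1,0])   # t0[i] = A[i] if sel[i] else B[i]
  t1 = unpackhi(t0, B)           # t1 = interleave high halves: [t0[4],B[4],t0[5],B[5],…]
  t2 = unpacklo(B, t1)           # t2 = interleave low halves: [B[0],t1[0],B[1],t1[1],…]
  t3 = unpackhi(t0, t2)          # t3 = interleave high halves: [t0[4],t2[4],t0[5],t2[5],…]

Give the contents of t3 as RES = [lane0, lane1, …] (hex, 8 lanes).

→ t0 |f3|d4|68|ca|b1|4d|d4|2d|
→ t1 |b1|b1|4d|f3|d4|bb|2d|2d|
→ t2 |f3|b1|d4|b1|67|4d|3a|f3|
→ t3 |b1|67|4d|4d|d4|3a|2d|f3|

RES = [0xb1, 0x67, 0x4d, 0x4d, 0xd4, 0x3a, 0x2d, 0xf3]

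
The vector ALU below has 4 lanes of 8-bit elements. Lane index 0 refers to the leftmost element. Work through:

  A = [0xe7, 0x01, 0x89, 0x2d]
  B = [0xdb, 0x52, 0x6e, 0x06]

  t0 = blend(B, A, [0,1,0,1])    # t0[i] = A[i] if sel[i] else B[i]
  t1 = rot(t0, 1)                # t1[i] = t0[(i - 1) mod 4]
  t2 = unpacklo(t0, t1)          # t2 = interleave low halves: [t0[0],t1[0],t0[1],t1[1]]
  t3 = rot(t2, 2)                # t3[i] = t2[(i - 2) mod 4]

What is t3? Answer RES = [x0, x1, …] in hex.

RES = [0x01, 0xdb, 0xdb, 0x2d]

t0 = [0xdb, 0x01, 0x6e, 0x2d]
t1 = [0x2d, 0xdb, 0x01, 0x6e]
t2 = [0xdb, 0x2d, 0x01, 0xdb]
t3 = [0x01, 0xdb, 0xdb, 0x2d]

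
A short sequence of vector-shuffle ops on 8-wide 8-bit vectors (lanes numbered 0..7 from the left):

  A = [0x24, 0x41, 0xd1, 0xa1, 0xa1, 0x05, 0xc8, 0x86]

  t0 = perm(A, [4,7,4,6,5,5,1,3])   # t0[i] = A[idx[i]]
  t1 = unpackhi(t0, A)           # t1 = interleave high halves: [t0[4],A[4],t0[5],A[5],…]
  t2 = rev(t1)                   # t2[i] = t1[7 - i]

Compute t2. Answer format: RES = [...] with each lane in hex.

RES = [ 0x86  0xa1  0xc8  0x41  0x05  0x05  0xa1  0x05 ]

t0 = [0xa1, 0x86, 0xa1, 0xc8, 0x05, 0x05, 0x41, 0xa1]
t1 = [0x05, 0xa1, 0x05, 0x05, 0x41, 0xc8, 0xa1, 0x86]
t2 = [0x86, 0xa1, 0xc8, 0x41, 0x05, 0x05, 0xa1, 0x05]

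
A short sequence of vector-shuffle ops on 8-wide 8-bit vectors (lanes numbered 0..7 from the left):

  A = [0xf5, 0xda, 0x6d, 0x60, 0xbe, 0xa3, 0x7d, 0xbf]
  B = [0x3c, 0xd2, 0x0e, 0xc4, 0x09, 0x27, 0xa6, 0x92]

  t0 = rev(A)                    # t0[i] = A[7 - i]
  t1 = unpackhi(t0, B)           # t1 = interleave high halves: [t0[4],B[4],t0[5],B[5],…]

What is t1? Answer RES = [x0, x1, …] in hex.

  t0: bf 7d a3 be 60 6d da f5
  t1: 60 09 6d 27 da a6 f5 92

RES = [ 0x60  0x09  0x6d  0x27  0xda  0xa6  0xf5  0x92 ]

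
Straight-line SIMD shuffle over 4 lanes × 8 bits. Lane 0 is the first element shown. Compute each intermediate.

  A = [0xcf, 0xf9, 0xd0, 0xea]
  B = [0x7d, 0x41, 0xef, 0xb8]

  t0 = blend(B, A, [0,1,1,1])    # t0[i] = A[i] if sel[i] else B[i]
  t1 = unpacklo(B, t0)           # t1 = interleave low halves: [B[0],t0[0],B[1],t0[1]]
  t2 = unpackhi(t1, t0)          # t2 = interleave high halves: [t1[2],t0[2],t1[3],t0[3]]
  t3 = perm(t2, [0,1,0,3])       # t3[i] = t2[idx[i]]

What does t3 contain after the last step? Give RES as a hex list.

→ t0 |7d|f9|d0|ea|
→ t1 |7d|7d|41|f9|
→ t2 |41|d0|f9|ea|
→ t3 |41|d0|41|ea|

RES = [ 0x41  0xd0  0x41  0xea ]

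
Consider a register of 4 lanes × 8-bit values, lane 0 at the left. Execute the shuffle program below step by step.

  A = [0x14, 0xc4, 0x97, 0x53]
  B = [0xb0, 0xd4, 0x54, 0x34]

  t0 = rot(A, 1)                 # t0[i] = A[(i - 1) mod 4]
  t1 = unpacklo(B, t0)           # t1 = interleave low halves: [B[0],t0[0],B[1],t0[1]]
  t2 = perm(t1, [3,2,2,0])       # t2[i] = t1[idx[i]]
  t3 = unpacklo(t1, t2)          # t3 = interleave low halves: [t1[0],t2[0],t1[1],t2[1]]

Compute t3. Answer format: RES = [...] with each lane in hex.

RES = [0xb0, 0x14, 0x53, 0xd4]

  t0: 53 14 c4 97
  t1: b0 53 d4 14
  t2: 14 d4 d4 b0
  t3: b0 14 53 d4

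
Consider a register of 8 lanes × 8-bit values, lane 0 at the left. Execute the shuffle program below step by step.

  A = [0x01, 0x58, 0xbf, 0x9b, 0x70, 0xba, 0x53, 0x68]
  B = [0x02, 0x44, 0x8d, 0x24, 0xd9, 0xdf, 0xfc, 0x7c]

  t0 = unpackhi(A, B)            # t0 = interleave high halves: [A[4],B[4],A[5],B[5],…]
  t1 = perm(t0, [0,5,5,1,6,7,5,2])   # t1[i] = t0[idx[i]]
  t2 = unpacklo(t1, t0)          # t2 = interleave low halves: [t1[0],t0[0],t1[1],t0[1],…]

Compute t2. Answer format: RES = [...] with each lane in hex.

RES = [ 0x70  0x70  0xfc  0xd9  0xfc  0xba  0xd9  0xdf ]

  t0: 70 d9 ba df 53 fc 68 7c
  t1: 70 fc fc d9 68 7c fc ba
  t2: 70 70 fc d9 fc ba d9 df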